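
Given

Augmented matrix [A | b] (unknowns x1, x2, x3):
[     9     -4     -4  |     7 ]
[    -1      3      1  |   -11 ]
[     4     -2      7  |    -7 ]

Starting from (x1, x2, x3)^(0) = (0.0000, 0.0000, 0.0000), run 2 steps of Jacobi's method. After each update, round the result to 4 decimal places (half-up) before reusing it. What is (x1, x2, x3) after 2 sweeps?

(-1.2963, -3.0741, -2.4921)

Iteration 1:
  x1 = (7 - (-4)·0.0000 - (-4)·0.0000) / (9) = 0.7778
  x2 = (-11 - (-1)·0.0000 - (1)·0.0000) / (3) = -3.6667
  x3 = (-7 - (4)·0.0000 - (-2)·0.0000) / (7) = -1.0000
Iteration 2:
  x1 = (7 - (-4)·-3.6667 - (-4)·-1.0000) / (9) = -1.2963
  x2 = (-11 - (-1)·0.7778 - (1)·-1.0000) / (3) = -3.0741
  x3 = (-7 - (4)·0.7778 - (-2)·-3.6667) / (7) = -2.4921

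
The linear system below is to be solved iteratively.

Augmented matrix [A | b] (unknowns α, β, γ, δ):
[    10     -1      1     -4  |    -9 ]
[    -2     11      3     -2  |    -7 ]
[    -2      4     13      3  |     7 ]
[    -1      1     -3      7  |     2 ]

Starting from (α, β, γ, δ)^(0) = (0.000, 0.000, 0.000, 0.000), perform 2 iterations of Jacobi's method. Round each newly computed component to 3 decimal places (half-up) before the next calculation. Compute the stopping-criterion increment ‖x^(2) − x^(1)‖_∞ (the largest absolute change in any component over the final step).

0.259

Iteration 1:
  α = (-9 - (-1)·0.000 - (1)·0.000 - (-4)·0.000) / (10) = -0.900
  β = (-7 - (-2)·0.000 - (3)·0.000 - (-2)·0.000) / (11) = -0.636
  γ = (7 - (-2)·0.000 - (4)·0.000 - (3)·0.000) / (13) = 0.538
  δ = (2 - (-1)·0.000 - (1)·0.000 - (-3)·0.000) / (7) = 0.286
Iteration 2:
  α = (-9 - (-1)·-0.636 - (1)·0.538 - (-4)·0.286) / (10) = -0.903
  β = (-7 - (-2)·-0.900 - (3)·0.538 - (-2)·0.286) / (11) = -0.895
  γ = (7 - (-2)·-0.900 - (4)·-0.636 - (3)·0.286) / (13) = 0.530
  δ = (2 - (-1)·-0.900 - (1)·-0.636 - (-3)·0.538) / (7) = 0.479
Change: (-0.003, -0.259, -0.008, 0.193) → max |·| = 0.259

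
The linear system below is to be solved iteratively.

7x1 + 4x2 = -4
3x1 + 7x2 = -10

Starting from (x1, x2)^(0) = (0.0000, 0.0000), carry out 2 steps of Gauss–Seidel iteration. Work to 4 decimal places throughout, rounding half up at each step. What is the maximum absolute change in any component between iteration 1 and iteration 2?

Iteration 1:
  x1 = (-4 - (4)·0.0000) / (7) = -0.5714
  x2 = (-10 - (3)·-0.5714) / (7) = -1.1837
Iteration 2:
  x1 = (-4 - (4)·-1.1837) / (7) = 0.1050
  x2 = (-10 - (3)·0.1050) / (7) = -1.4736
Change: (0.6764, -0.2899) → max |·| = 0.6764

0.6764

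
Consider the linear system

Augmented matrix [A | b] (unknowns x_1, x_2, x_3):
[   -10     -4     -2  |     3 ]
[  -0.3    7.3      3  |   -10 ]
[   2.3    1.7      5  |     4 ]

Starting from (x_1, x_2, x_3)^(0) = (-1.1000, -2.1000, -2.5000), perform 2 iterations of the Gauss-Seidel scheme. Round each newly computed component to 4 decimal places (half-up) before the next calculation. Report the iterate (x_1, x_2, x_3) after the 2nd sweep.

Iteration 1:
  x_1 = (3 - (-4)·-2.1000 - (-2)·-2.5000) / (-10) = 1.0400
  x_2 = (-10 - (-0.3)·1.0400 - (3)·-2.5000) / (7.3) = -0.2997
  x_3 = (4 - (2.3)·1.0400 - (1.7)·-0.2997) / (5) = 0.4235
Iteration 2:
  x_1 = (3 - (-4)·-0.2997 - (-2)·0.4235) / (-10) = -0.2648
  x_2 = (-10 - (-0.3)·-0.2648 - (3)·0.4235) / (7.3) = -1.5548
  x_3 = (4 - (2.3)·-0.2648 - (1.7)·-1.5548) / (5) = 1.4504

(-0.2648, -1.5548, 1.4504)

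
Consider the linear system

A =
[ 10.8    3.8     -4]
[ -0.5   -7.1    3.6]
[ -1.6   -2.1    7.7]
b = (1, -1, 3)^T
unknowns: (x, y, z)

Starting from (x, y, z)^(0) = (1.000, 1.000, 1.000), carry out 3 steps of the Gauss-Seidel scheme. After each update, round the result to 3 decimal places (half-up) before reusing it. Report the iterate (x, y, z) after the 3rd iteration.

Iteration 1:
  x = (1 - (3.8)·1.000 - (-4)·1.000) / (10.8) = 0.111
  y = (-1 - (-0.5)·0.111 - (3.6)·1.000) / (-7.1) = 0.640
  z = (3 - (-1.6)·0.111 - (-2.1)·0.640) / (7.7) = 0.587
Iteration 2:
  x = (1 - (3.8)·0.640 - (-4)·0.587) / (10.8) = 0.085
  y = (-1 - (-0.5)·0.085 - (3.6)·0.587) / (-7.1) = 0.432
  z = (3 - (-1.6)·0.085 - (-2.1)·0.432) / (7.7) = 0.525
Iteration 3:
  x = (1 - (3.8)·0.432 - (-4)·0.525) / (10.8) = 0.135
  y = (-1 - (-0.5)·0.135 - (3.6)·0.525) / (-7.1) = 0.398
  z = (3 - (-1.6)·0.135 - (-2.1)·0.398) / (7.7) = 0.526

(0.135, 0.398, 0.526)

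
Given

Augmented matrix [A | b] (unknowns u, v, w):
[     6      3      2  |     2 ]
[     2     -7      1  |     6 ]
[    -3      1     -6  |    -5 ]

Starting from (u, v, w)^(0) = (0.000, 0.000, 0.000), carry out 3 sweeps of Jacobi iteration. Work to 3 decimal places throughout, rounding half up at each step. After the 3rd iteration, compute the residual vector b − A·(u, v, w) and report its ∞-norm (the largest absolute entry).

Iteration 1:
  u = (2 - (3)·0.000 - (2)·0.000) / (6) = 0.333
  v = (6 - (2)·0.000 - (1)·0.000) / (-7) = -0.857
  w = (-5 - (-3)·0.000 - (1)·0.000) / (-6) = 0.833
Iteration 2:
  u = (2 - (3)·-0.857 - (2)·0.833) / (6) = 0.484
  v = (6 - (2)·0.333 - (1)·0.833) / (-7) = -0.643
  w = (-5 - (-3)·0.333 - (1)·-0.857) / (-6) = 0.524
Iteration 3:
  u = (2 - (3)·-0.643 - (2)·0.524) / (6) = 0.480
  v = (6 - (2)·0.484 - (1)·0.524) / (-7) = -0.644
  w = (-5 - (-3)·0.484 - (1)·-0.643) / (-6) = 0.484
Residual b − A·x = (0.084, 0.048, -0.012); ∞-norm = 0.084

0.084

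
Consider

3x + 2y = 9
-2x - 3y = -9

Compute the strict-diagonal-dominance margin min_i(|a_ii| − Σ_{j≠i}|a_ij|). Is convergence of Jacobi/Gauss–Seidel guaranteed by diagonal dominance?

row 1: |3| − (2) = 1
row 2: |-3| − (2) = 1
minimum over rows = 1 → strictly diagonally dominant (convergence guaranteed)

1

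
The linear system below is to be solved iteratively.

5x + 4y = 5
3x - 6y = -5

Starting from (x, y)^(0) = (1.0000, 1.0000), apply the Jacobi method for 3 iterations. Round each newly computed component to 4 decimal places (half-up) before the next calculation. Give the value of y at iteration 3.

Iteration 1:
  x = (5 - (4)·1.0000) / (5) = 0.2000
  y = (-5 - (3)·1.0000) / (-6) = 1.3333
Iteration 2:
  x = (5 - (4)·1.3333) / (5) = -0.0666
  y = (-5 - (3)·0.2000) / (-6) = 0.9333
Iteration 3:
  x = (5 - (4)·0.9333) / (5) = 0.2534
  y = (-5 - (3)·-0.0666) / (-6) = 0.8000

0.8000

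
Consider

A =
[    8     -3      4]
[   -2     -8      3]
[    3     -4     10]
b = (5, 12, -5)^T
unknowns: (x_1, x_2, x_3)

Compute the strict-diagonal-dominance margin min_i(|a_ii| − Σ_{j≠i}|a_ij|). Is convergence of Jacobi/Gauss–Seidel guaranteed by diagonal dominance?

row 1: |8| − (3+4) = 1
row 2: |-8| − (2+3) = 3
row 3: |10| − (3+4) = 3
minimum over rows = 1 → strictly diagonally dominant (convergence guaranteed)

1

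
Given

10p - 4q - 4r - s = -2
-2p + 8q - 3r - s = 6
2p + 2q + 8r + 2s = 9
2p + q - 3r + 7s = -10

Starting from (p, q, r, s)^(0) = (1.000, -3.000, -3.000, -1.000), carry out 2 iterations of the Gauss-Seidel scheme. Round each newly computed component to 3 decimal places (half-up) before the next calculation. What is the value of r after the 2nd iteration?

Iteration 1:
  p = (-2 - (-4)·-3.000 - (-4)·-3.000 - (-1)·-1.000) / (10) = -2.700
  q = (6 - (-2)·-2.700 - (-3)·-3.000 - (-1)·-1.000) / (8) = -1.175
  r = (9 - (2)·-2.700 - (2)·-1.175 - (2)·-1.000) / (8) = 2.344
  s = (-10 - (2)·-2.700 - (1)·-1.175 - (-3)·2.344) / (7) = 0.515
Iteration 2:
  p = (-2 - (-4)·-1.175 - (-4)·2.344 - (-1)·0.515) / (10) = 0.319
  q = (6 - (-2)·0.319 - (-3)·2.344 - (-1)·0.515) / (8) = 1.773
  r = (9 - (2)·0.319 - (2)·1.773 - (2)·0.515) / (8) = 0.473
  s = (-10 - (2)·0.319 - (1)·1.773 - (-3)·0.473) / (7) = -1.570

0.473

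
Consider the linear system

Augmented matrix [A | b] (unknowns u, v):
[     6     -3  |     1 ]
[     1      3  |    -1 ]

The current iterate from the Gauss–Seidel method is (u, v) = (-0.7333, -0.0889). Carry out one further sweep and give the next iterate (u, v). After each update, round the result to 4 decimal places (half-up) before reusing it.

(0.1222, -0.3741)

One sweep:
  u = (1 - (-3)·-0.0889) / (6) = 0.1222
  v = (-1 - (1)·0.1222) / (3) = -0.3741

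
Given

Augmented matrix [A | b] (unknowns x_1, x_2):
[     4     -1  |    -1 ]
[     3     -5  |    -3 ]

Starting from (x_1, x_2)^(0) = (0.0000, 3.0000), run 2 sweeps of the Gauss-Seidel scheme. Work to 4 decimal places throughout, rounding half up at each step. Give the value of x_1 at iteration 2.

Iteration 1:
  x_1 = (-1 - (-1)·3.0000) / (4) = 0.5000
  x_2 = (-3 - (3)·0.5000) / (-5) = 0.9000
Iteration 2:
  x_1 = (-1 - (-1)·0.9000) / (4) = -0.0250
  x_2 = (-3 - (3)·-0.0250) / (-5) = 0.5850

-0.0250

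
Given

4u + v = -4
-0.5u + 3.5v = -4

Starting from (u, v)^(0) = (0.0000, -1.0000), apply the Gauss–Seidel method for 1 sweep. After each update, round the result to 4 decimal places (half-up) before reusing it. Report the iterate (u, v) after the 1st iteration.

(-0.7500, -1.2500)

Iteration 1:
  u = (-4 - (1)·-1.0000) / (4) = -0.7500
  v = (-4 - (-0.5)·-0.7500) / (3.5) = -1.2500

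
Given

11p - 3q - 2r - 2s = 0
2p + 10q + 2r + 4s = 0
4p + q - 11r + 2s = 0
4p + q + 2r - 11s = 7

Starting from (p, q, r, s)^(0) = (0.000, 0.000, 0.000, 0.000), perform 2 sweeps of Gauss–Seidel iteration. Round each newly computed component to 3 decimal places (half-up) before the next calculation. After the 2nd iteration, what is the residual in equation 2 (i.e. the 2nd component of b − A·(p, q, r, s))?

0.426

Iteration 1:
  p = (0 - (-3)·0.000 - (-2)·0.000 - (-2)·0.000) / (11) = 0.000
  q = (0 - (2)·0.000 - (2)·0.000 - (4)·0.000) / (10) = 0.000
  r = (0 - (4)·0.000 - (1)·0.000 - (2)·0.000) / (-11) = 0.000
  s = (7 - (4)·0.000 - (1)·0.000 - (2)·0.000) / (-11) = -0.636
Iteration 2:
  p = (0 - (-3)·0.000 - (-2)·0.000 - (-2)·-0.636) / (11) = -0.116
  q = (0 - (2)·-0.116 - (2)·0.000 - (4)·-0.636) / (10) = 0.278
  r = (0 - (4)·-0.116 - (1)·0.278 - (2)·-0.636) / (-11) = -0.133
  s = (7 - (4)·-0.116 - (1)·0.278 - (2)·-0.133) / (-11) = -0.677
Residual b − A·x = (0.490, 0.426, 0.077, 0.005)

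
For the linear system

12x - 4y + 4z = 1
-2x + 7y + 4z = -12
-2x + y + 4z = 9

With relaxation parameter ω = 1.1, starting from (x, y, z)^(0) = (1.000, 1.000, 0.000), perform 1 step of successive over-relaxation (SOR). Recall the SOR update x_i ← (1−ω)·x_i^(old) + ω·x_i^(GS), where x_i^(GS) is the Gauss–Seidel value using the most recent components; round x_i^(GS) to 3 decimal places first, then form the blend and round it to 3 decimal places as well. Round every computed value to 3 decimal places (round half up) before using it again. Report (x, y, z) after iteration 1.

(0.359, -1.873, 3.188)

Iteration 1:
  x: GS value = (1 - (-4)·1.000 - (4)·0.000) / (12) = 0.417;  x ← (1−ω)·1.000 + ω·0.417 = 0.359
  y: GS value = (-12 - (-2)·0.359 - (4)·0.000) / (7) = -1.612;  y ← (1−ω)·1.000 + ω·-1.612 = -1.873
  z: GS value = (9 - (-2)·0.359 - (1)·-1.873) / (4) = 2.898;  z ← (1−ω)·0.000 + ω·2.898 = 3.188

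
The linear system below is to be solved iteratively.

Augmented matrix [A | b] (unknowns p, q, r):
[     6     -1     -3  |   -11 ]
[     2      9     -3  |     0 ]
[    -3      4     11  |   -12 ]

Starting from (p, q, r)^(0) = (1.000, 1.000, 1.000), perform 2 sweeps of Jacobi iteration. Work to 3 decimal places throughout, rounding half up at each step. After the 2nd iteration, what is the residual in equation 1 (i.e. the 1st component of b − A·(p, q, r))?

Iteration 1:
  p = (-11 - (-1)·1.000 - (-3)·1.000) / (6) = -1.167
  q = (0 - (2)·1.000 - (-3)·1.000) / (9) = 0.111
  r = (-12 - (-3)·1.000 - (4)·1.000) / (11) = -1.182
Iteration 2:
  p = (-11 - (-1)·0.111 - (-3)·-1.182) / (6) = -2.406
  q = (0 - (2)·-1.167 - (-3)·-1.182) / (9) = -0.135
  r = (-12 - (-3)·-1.167 - (4)·0.111) / (11) = -1.450
Residual b − A·x = (-1.049, 1.677, -2.728)

-1.049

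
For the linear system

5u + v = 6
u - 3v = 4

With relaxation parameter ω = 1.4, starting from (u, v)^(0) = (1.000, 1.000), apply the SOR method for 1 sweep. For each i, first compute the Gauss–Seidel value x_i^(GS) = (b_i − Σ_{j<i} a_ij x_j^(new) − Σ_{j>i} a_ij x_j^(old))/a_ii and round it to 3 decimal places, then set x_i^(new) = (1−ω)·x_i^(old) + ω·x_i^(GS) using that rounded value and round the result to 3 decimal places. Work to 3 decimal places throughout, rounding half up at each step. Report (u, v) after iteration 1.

Iteration 1:
  u: GS value = (6 - (1)·1.000) / (5) = 1.000;  u ← (1−ω)·1.000 + ω·1.000 = 1.000
  v: GS value = (4 - (1)·1.000) / (-3) = -1.000;  v ← (1−ω)·1.000 + ω·-1.000 = -1.800

(1.000, -1.800)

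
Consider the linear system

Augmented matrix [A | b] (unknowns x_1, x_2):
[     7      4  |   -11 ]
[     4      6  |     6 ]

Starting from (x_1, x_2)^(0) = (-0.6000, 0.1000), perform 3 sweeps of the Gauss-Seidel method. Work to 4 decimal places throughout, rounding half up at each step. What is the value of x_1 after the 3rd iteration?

-3.1955

Iteration 1:
  x_1 = (-11 - (4)·0.1000) / (7) = -1.6286
  x_2 = (6 - (4)·-1.6286) / (6) = 2.0857
Iteration 2:
  x_1 = (-11 - (4)·2.0857) / (7) = -2.7633
  x_2 = (6 - (4)·-2.7633) / (6) = 2.8422
Iteration 3:
  x_1 = (-11 - (4)·2.8422) / (7) = -3.1955
  x_2 = (6 - (4)·-3.1955) / (6) = 3.1303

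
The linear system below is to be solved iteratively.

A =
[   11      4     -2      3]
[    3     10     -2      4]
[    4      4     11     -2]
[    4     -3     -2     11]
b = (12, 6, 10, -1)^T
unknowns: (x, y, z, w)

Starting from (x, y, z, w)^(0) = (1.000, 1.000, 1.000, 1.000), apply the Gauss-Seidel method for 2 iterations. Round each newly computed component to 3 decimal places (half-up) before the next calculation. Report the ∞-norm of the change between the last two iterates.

0.555

Iteration 1:
  x = (12 - (4)·1.000 - (-2)·1.000 - (3)·1.000) / (11) = 0.636
  y = (6 - (3)·0.636 - (-2)·1.000 - (4)·1.000) / (10) = 0.209
  z = (10 - (4)·0.636 - (4)·0.209 - (-2)·1.000) / (11) = 0.784
  w = (-1 - (4)·0.636 - (-3)·0.209 - (-2)·0.784) / (11) = -0.123
Iteration 2:
  x = (12 - (4)·0.209 - (-2)·0.784 - (3)·-0.123) / (11) = 1.191
  y = (6 - (3)·1.191 - (-2)·0.784 - (4)·-0.123) / (10) = 0.449
  z = (10 - (4)·1.191 - (4)·0.449 - (-2)·-0.123) / (11) = 0.290
  w = (-1 - (4)·1.191 - (-3)·0.449 - (-2)·0.290) / (11) = -0.349
Change: (0.555, 0.240, -0.494, -0.226) → max |·| = 0.555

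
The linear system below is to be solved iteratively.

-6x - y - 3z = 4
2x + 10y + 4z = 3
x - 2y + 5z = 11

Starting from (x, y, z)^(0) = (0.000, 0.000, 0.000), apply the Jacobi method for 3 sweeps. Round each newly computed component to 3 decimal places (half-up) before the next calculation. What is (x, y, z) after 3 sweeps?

Iteration 1:
  x = (4 - (-1)·0.000 - (-3)·0.000) / (-6) = -0.667
  y = (3 - (2)·0.000 - (4)·0.000) / (10) = 0.300
  z = (11 - (1)·0.000 - (-2)·0.000) / (5) = 2.200
Iteration 2:
  x = (4 - (-1)·0.300 - (-3)·2.200) / (-6) = -1.817
  y = (3 - (2)·-0.667 - (4)·2.200) / (10) = -0.447
  z = (11 - (1)·-0.667 - (-2)·0.300) / (5) = 2.453
Iteration 3:
  x = (4 - (-1)·-0.447 - (-3)·2.453) / (-6) = -1.819
  y = (3 - (2)·-1.817 - (4)·2.453) / (10) = -0.318
  z = (11 - (1)·-1.817 - (-2)·-0.447) / (5) = 2.385

(-1.819, -0.318, 2.385)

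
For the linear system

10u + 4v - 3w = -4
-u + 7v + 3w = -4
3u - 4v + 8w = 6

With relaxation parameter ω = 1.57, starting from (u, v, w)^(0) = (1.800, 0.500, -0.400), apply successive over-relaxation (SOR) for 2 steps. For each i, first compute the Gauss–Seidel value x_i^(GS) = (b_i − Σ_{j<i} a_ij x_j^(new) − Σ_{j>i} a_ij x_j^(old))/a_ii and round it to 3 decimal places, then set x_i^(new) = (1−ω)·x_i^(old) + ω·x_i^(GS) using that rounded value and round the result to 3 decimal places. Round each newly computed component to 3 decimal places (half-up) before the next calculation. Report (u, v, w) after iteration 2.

Iteration 1:
  u: GS value = (-4 - (4)·0.500 - (-3)·-0.400) / (10) = -0.720;  u ← (1−ω)·1.800 + ω·-0.720 = -2.156
  v: GS value = (-4 - (-1)·-2.156 - (3)·-0.400) / (7) = -0.708;  v ← (1−ω)·0.500 + ω·-0.708 = -1.397
  w: GS value = (6 - (3)·-2.156 - (-4)·-1.397) / (8) = 0.860;  w ← (1−ω)·-0.400 + ω·0.860 = 1.578
Iteration 2:
  u: GS value = (-4 - (4)·-1.397 - (-3)·1.578) / (10) = 0.632;  u ← (1−ω)·-2.156 + ω·0.632 = 2.221
  v: GS value = (-4 - (-1)·2.221 - (3)·1.578) / (7) = -0.930;  v ← (1−ω)·-1.397 + ω·-0.930 = -0.664
  w: GS value = (6 - (3)·2.221 - (-4)·-0.664) / (8) = -0.415;  w ← (1−ω)·1.578 + ω·-0.415 = -1.551

(2.221, -0.664, -1.551)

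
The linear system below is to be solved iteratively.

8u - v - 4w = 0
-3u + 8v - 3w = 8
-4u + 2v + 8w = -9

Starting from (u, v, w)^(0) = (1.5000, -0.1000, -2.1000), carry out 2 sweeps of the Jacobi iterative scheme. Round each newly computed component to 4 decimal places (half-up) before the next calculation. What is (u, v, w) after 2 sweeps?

(-0.0781, 0.4703, -1.8500)

Iteration 1:
  u = (0 - (-1)·-0.1000 - (-4)·-2.1000) / (8) = -1.0625
  v = (8 - (-3)·1.5000 - (-3)·-2.1000) / (8) = 0.7750
  w = (-9 - (-4)·1.5000 - (2)·-0.1000) / (8) = -0.3500
Iteration 2:
  u = (0 - (-1)·0.7750 - (-4)·-0.3500) / (8) = -0.0781
  v = (8 - (-3)·-1.0625 - (-3)·-0.3500) / (8) = 0.4703
  w = (-9 - (-4)·-1.0625 - (2)·0.7750) / (8) = -1.8500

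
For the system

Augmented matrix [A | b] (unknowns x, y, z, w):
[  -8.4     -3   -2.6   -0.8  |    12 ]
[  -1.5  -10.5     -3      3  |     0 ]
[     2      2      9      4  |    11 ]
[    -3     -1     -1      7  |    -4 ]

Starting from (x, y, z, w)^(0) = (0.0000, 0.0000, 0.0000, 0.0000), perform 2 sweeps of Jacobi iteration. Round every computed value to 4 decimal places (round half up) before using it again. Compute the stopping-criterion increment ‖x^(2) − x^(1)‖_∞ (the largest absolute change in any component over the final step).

Iteration 1:
  x = (12 - (-3)·0.0000 - (-2.6)·0.0000 - (-0.8)·0.0000) / (-8.4) = -1.4286
  y = (0 - (-1.5)·0.0000 - (-3)·0.0000 - (3)·0.0000) / (-10.5) = 0.0000
  z = (11 - (2)·0.0000 - (2)·0.0000 - (4)·0.0000) / (9) = 1.2222
  w = (-4 - (-3)·0.0000 - (-1)·0.0000 - (-1)·0.0000) / (7) = -0.5714
Iteration 2:
  x = (12 - (-3)·0.0000 - (-2.6)·1.2222 - (-0.8)·-0.5714) / (-8.4) = -1.7525
  y = (0 - (-1.5)·-1.4286 - (-3)·1.2222 - (3)·-0.5714) / (-10.5) = -0.3084
  z = (11 - (2)·-1.4286 - (2)·0.0000 - (4)·-0.5714) / (9) = 1.7936
  w = (-4 - (-3)·-1.4286 - (-1)·0.0000 - (-1)·1.2222) / (7) = -1.0091
Change: (-0.3239, -0.3084, 0.5714, -0.4377) → max |·| = 0.5714

0.5714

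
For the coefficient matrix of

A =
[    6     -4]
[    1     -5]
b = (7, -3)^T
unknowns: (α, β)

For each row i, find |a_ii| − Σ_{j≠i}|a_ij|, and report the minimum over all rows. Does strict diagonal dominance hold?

2

row 1: |6| − (4) = 2
row 2: |-5| − (1) = 4
minimum over rows = 2 → strictly diagonally dominant (convergence guaranteed)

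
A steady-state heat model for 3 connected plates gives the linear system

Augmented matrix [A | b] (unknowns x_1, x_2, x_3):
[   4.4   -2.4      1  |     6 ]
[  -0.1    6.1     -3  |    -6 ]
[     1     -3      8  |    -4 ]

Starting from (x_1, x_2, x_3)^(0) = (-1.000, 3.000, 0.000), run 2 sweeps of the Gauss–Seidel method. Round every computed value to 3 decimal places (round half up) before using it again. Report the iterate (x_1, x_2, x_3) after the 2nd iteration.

Iteration 1:
  x_1 = (6 - (-2.4)·3.000 - (1)·0.000) / (4.4) = 3.000
  x_2 = (-6 - (-0.1)·3.000 - (-3)·0.000) / (6.1) = -0.934
  x_3 = (-4 - (1)·3.000 - (-3)·-0.934) / (8) = -1.225
Iteration 2:
  x_1 = (6 - (-2.4)·-0.934 - (1)·-1.225) / (4.4) = 1.133
  x_2 = (-6 - (-0.1)·1.133 - (-3)·-1.225) / (6.1) = -1.567
  x_3 = (-4 - (1)·1.133 - (-3)·-1.567) / (8) = -1.229

(1.133, -1.567, -1.229)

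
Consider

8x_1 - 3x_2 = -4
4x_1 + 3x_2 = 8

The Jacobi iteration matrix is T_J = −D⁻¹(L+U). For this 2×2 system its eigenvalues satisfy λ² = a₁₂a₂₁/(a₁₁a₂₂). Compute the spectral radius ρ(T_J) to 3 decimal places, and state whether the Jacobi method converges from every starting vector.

0.707

a₁₂a₂₁/(a₁₁a₂₂) = (-3)·(4) / ((8)·(3)) = -0.500000
ρ = √|-0.500000| = √0.500000 = 0.707
ρ < 1, so Jacobi converges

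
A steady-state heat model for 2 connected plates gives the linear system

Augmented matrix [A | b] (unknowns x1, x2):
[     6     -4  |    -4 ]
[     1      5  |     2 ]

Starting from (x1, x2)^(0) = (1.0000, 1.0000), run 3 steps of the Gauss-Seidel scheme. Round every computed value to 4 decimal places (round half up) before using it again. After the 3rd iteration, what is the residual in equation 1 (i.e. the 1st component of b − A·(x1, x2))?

-0.0426

Iteration 1:
  x1 = (-4 - (-4)·1.0000) / (6) = 0.0000
  x2 = (2 - (1)·0.0000) / (5) = 0.4000
Iteration 2:
  x1 = (-4 - (-4)·0.4000) / (6) = -0.4000
  x2 = (2 - (1)·-0.4000) / (5) = 0.4800
Iteration 3:
  x1 = (-4 - (-4)·0.4800) / (6) = -0.3467
  x2 = (2 - (1)·-0.3467) / (5) = 0.4693
Residual b − A·x = (-0.0426, 0.0002)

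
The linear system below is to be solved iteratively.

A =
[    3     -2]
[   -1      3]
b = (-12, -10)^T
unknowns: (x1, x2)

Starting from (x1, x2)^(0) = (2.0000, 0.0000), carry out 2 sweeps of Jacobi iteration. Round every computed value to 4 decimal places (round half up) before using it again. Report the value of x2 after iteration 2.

-4.6667

Iteration 1:
  x1 = (-12 - (-2)·0.0000) / (3) = -4.0000
  x2 = (-10 - (-1)·2.0000) / (3) = -2.6667
Iteration 2:
  x1 = (-12 - (-2)·-2.6667) / (3) = -5.7778
  x2 = (-10 - (-1)·-4.0000) / (3) = -4.6667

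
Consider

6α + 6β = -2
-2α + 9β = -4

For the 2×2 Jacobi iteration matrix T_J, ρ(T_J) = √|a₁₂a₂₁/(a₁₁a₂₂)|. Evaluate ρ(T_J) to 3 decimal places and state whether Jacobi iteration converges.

a₁₂a₂₁/(a₁₁a₂₂) = (6)·(-2) / ((6)·(9)) = -0.222222
ρ = √|-0.222222| = √0.222222 = 0.471
ρ < 1, so Jacobi converges

0.471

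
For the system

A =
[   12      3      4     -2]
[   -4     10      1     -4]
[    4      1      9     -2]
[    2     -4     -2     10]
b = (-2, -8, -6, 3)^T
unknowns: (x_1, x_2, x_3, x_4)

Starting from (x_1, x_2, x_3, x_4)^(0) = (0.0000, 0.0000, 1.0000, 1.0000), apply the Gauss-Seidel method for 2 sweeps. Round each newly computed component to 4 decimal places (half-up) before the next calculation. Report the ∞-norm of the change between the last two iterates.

Iteration 1:
  x_1 = (-2 - (3)·0.0000 - (4)·1.0000 - (-2)·1.0000) / (12) = -0.3333
  x_2 = (-8 - (-4)·-0.3333 - (1)·1.0000 - (-4)·1.0000) / (10) = -0.6333
  x_3 = (-6 - (4)·-0.3333 - (1)·-0.6333 - (-2)·1.0000) / (9) = -0.2259
  x_4 = (3 - (2)·-0.3333 - (-4)·-0.6333 - (-2)·-0.2259) / (10) = 0.0682
Iteration 2:
  x_1 = (-2 - (3)·-0.6333 - (4)·-0.2259 - (-2)·0.0682) / (12) = 0.0783
  x_2 = (-8 - (-4)·0.0783 - (1)·-0.2259 - (-4)·0.0682) / (10) = -0.7188
  x_3 = (-6 - (4)·0.0783 - (1)·-0.7188 - (-2)·0.0682) / (9) = -0.6064
  x_4 = (3 - (2)·0.0783 - (-4)·-0.7188 - (-2)·-0.6064) / (10) = -0.1245
Change: (0.4116, -0.0855, -0.3805, -0.1927) → max |·| = 0.4116

0.4116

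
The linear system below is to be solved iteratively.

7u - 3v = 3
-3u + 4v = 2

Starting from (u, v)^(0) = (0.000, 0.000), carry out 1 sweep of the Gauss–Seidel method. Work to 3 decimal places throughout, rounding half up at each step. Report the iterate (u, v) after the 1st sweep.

Iteration 1:
  u = (3 - (-3)·0.000) / (7) = 0.429
  v = (2 - (-3)·0.429) / (4) = 0.822

(0.429, 0.822)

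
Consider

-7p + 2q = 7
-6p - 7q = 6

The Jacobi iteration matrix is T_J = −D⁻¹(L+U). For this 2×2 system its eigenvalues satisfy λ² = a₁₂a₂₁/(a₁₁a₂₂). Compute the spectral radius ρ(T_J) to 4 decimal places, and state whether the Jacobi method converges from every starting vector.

0.4949

a₁₂a₂₁/(a₁₁a₂₂) = (2)·(-6) / ((-7)·(-7)) = -0.244898
ρ = √|-0.244898| = √0.244898 = 0.4949
ρ < 1, so Jacobi converges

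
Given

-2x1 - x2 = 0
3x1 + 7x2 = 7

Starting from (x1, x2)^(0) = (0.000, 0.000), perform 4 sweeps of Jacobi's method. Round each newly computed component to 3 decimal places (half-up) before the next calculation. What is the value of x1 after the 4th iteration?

Iteration 1:
  x1 = (0 - (-1)·0.000) / (-2) = 0.000
  x2 = (7 - (3)·0.000) / (7) = 1.000
Iteration 2:
  x1 = (0 - (-1)·1.000) / (-2) = -0.500
  x2 = (7 - (3)·0.000) / (7) = 1.000
Iteration 3:
  x1 = (0 - (-1)·1.000) / (-2) = -0.500
  x2 = (7 - (3)·-0.500) / (7) = 1.214
Iteration 4:
  x1 = (0 - (-1)·1.214) / (-2) = -0.607
  x2 = (7 - (3)·-0.500) / (7) = 1.214

-0.607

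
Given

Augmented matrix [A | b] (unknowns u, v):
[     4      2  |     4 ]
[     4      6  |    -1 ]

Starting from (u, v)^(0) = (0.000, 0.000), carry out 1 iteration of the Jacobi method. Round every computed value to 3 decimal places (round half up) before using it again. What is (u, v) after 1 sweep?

Iteration 1:
  u = (4 - (2)·0.000) / (4) = 1.000
  v = (-1 - (4)·0.000) / (6) = -0.167

(1.000, -0.167)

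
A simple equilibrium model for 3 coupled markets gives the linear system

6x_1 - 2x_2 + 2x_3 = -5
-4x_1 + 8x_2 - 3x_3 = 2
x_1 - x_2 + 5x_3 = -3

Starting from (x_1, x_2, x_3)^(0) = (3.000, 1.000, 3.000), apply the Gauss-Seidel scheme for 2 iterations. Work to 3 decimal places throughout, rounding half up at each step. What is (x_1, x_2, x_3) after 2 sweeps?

Iteration 1:
  x_1 = (-5 - (-2)·1.000 - (2)·3.000) / (6) = -1.500
  x_2 = (2 - (-4)·-1.500 - (-3)·3.000) / (8) = 0.625
  x_3 = (-3 - (1)·-1.500 - (-1)·0.625) / (5) = -0.175
Iteration 2:
  x_1 = (-5 - (-2)·0.625 - (2)·-0.175) / (6) = -0.567
  x_2 = (2 - (-4)·-0.567 - (-3)·-0.175) / (8) = -0.099
  x_3 = (-3 - (1)·-0.567 - (-1)·-0.099) / (5) = -0.506

(-0.567, -0.099, -0.506)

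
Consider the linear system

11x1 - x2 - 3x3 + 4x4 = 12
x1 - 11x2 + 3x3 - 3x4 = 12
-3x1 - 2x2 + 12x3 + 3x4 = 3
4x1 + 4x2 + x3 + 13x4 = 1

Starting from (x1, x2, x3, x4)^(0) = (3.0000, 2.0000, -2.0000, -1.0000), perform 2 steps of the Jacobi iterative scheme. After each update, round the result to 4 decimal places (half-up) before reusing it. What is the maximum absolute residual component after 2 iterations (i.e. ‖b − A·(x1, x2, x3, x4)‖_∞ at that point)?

Iteration 1:
  x1 = (12 - (-1)·2.0000 - (-3)·-2.0000 - (4)·-1.0000) / (11) = 1.0909
  x2 = (12 - (1)·3.0000 - (3)·-2.0000 - (-3)·-1.0000) / (-11) = -1.0909
  x3 = (3 - (-3)·3.0000 - (-2)·2.0000 - (3)·-1.0000) / (12) = 1.5833
  x4 = (1 - (4)·3.0000 - (4)·2.0000 - (1)·-2.0000) / (13) = -1.3077
Iteration 2:
  x1 = (12 - (-1)·-1.0909 - (-3)·1.5833 - (4)·-1.3077) / (11) = 1.8991
  x2 = (12 - (1)·1.0909 - (3)·1.5833 - (-3)·-1.3077) / (-11) = -0.2033
  x3 = (3 - (-3)·1.0909 - (-2)·-1.0909 - (3)·-1.3077) / (12) = 0.6678
  x4 = (1 - (4)·1.0909 - (4)·-1.0909 - (1)·1.5833) / (13) = -0.0449
Residual b − A·x = (-6.9104, 5.7265, 0.4118, -5.8673); ∞-norm = 6.9104

6.9104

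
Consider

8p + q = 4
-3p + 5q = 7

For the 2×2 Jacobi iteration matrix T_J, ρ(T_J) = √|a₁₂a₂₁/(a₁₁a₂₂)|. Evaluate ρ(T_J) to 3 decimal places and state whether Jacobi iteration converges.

a₁₂a₂₁/(a₁₁a₂₂) = (1)·(-3) / ((8)·(5)) = -0.075000
ρ = √|-0.075000| = √0.075000 = 0.274
ρ < 1, so Jacobi converges

0.274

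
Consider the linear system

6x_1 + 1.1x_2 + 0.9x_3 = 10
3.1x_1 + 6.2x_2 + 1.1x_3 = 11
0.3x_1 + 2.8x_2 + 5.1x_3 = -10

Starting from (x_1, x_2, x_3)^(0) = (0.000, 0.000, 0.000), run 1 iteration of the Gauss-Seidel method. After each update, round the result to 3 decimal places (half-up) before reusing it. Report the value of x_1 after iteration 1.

Iteration 1:
  x_1 = (10 - (1.1)·0.000 - (0.9)·0.000) / (6) = 1.667
  x_2 = (11 - (3.1)·1.667 - (1.1)·0.000) / (6.2) = 0.941
  x_3 = (-10 - (0.3)·1.667 - (2.8)·0.941) / (5.1) = -2.575

1.667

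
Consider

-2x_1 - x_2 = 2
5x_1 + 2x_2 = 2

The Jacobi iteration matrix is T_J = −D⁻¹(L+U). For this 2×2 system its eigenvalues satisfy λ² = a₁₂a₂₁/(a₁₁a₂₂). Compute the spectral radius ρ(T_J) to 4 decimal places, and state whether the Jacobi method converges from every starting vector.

1.1180

a₁₂a₂₁/(a₁₁a₂₂) = (-1)·(5) / ((-2)·(2)) = 1.250000
ρ = √|1.250000| = √1.250000 = 1.1180
ρ > 1, so Jacobi diverges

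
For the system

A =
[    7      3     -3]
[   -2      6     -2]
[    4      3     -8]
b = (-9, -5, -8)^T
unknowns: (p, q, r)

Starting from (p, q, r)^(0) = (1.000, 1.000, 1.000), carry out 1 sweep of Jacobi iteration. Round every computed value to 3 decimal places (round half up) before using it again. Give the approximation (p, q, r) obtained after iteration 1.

Iteration 1:
  p = (-9 - (3)·1.000 - (-3)·1.000) / (7) = -1.286
  q = (-5 - (-2)·1.000 - (-2)·1.000) / (6) = -0.167
  r = (-8 - (4)·1.000 - (3)·1.000) / (-8) = 1.875

(-1.286, -0.167, 1.875)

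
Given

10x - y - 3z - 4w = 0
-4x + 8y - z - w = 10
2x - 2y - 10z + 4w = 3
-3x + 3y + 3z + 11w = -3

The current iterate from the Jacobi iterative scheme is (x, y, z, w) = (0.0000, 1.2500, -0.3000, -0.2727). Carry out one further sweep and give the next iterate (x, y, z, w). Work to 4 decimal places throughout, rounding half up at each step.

One sweep:
  x = (0 - (-1)·1.2500 - (-3)·-0.3000 - (-4)·-0.2727) / (10) = -0.0741
  y = (10 - (-4)·0.0000 - (-1)·-0.3000 - (-1)·-0.2727) / (8) = 1.1784
  z = (3 - (2)·0.0000 - (-2)·1.2500 - (4)·-0.2727) / (-10) = -0.6591
  w = (-3 - (-3)·0.0000 - (3)·1.2500 - (3)·-0.3000) / (11) = -0.5318

(-0.0741, 1.1784, -0.6591, -0.5318)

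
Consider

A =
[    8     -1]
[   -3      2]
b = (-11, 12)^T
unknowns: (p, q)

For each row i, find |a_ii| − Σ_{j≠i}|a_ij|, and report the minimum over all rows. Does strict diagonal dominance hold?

row 1: |8| − (1) = 7
row 2: |2| − (3) = -1
minimum over rows = -1 → not strictly diagonally dominant

-1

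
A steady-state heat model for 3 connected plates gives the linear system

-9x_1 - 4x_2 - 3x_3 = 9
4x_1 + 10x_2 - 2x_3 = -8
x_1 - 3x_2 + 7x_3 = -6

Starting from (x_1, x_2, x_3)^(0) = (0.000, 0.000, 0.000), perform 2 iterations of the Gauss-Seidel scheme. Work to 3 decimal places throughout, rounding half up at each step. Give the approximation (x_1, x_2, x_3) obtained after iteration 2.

(-0.527, -0.766, -1.110)

Iteration 1:
  x_1 = (9 - (-4)·0.000 - (-3)·0.000) / (-9) = -1.000
  x_2 = (-8 - (4)·-1.000 - (-2)·0.000) / (10) = -0.400
  x_3 = (-6 - (1)·-1.000 - (-3)·-0.400) / (7) = -0.886
Iteration 2:
  x_1 = (9 - (-4)·-0.400 - (-3)·-0.886) / (-9) = -0.527
  x_2 = (-8 - (4)·-0.527 - (-2)·-0.886) / (10) = -0.766
  x_3 = (-6 - (1)·-0.527 - (-3)·-0.766) / (7) = -1.110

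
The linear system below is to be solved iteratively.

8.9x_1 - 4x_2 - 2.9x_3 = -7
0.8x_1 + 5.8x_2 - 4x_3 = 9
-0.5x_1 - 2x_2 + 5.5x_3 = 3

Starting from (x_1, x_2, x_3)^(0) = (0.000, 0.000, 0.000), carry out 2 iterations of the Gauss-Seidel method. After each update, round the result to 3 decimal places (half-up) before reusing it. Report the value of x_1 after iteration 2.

0.311

Iteration 1:
  x_1 = (-7 - (-4)·0.000 - (-2.9)·0.000) / (8.9) = -0.787
  x_2 = (9 - (0.8)·-0.787 - (-4)·0.000) / (5.8) = 1.660
  x_3 = (3 - (-0.5)·-0.787 - (-2)·1.660) / (5.5) = 1.078
Iteration 2:
  x_1 = (-7 - (-4)·1.660 - (-2.9)·1.078) / (8.9) = 0.311
  x_2 = (9 - (0.8)·0.311 - (-4)·1.078) / (5.8) = 2.252
  x_3 = (3 - (-0.5)·0.311 - (-2)·2.252) / (5.5) = 1.393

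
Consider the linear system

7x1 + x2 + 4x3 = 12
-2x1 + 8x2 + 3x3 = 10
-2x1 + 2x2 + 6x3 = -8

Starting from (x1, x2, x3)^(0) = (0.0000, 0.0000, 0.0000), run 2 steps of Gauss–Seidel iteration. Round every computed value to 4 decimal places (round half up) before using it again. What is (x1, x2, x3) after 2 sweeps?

(2.2296, 2.3029, -1.3578)

Iteration 1:
  x1 = (12 - (1)·0.0000 - (4)·0.0000) / (7) = 1.7143
  x2 = (10 - (-2)·1.7143 - (3)·0.0000) / (8) = 1.6786
  x3 = (-8 - (-2)·1.7143 - (2)·1.6786) / (6) = -1.3214
Iteration 2:
  x1 = (12 - (1)·1.6786 - (4)·-1.3214) / (7) = 2.2296
  x2 = (10 - (-2)·2.2296 - (3)·-1.3214) / (8) = 2.3029
  x3 = (-8 - (-2)·2.2296 - (2)·2.3029) / (6) = -1.3578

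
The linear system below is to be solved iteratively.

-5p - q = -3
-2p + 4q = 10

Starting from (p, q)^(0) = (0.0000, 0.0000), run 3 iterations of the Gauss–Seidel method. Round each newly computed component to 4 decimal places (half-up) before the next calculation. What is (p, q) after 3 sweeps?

(0.0960, 2.5480)

Iteration 1:
  p = (-3 - (-1)·0.0000) / (-5) = 0.6000
  q = (10 - (-2)·0.6000) / (4) = 2.8000
Iteration 2:
  p = (-3 - (-1)·2.8000) / (-5) = 0.0400
  q = (10 - (-2)·0.0400) / (4) = 2.5200
Iteration 3:
  p = (-3 - (-1)·2.5200) / (-5) = 0.0960
  q = (10 - (-2)·0.0960) / (4) = 2.5480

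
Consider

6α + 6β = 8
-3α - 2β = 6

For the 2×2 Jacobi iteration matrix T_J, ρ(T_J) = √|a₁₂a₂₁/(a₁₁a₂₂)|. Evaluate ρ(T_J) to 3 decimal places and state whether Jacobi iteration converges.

1.225

a₁₂a₂₁/(a₁₁a₂₂) = (6)·(-3) / ((6)·(-2)) = 1.500000
ρ = √|1.500000| = √1.500000 = 1.225
ρ > 1, so Jacobi diverges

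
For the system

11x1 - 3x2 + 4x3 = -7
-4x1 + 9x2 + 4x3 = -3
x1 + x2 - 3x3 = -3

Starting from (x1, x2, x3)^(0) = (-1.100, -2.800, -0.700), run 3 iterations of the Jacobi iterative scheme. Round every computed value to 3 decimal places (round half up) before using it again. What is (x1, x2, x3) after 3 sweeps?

Iteration 1:
  x1 = (-7 - (-3)·-2.800 - (4)·-0.700) / (11) = -1.145
  x2 = (-3 - (-4)·-1.100 - (4)·-0.700) / (9) = -0.511
  x3 = (-3 - (1)·-1.100 - (1)·-2.800) / (-3) = -0.300
Iteration 2:
  x1 = (-7 - (-3)·-0.511 - (4)·-0.300) / (11) = -0.667
  x2 = (-3 - (-4)·-1.145 - (4)·-0.300) / (9) = -0.709
  x3 = (-3 - (1)·-1.145 - (1)·-0.511) / (-3) = 0.448
Iteration 3:
  x1 = (-7 - (-3)·-0.709 - (4)·0.448) / (11) = -0.993
  x2 = (-3 - (-4)·-0.667 - (4)·0.448) / (9) = -0.829
  x3 = (-3 - (1)·-0.667 - (1)·-0.709) / (-3) = 0.541

(-0.993, -0.829, 0.541)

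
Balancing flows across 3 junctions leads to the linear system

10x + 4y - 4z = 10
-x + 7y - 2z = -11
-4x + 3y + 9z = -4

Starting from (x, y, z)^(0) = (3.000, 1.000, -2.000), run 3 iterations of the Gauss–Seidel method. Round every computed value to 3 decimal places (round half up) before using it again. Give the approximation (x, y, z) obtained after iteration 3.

Iteration 1:
  x = (10 - (4)·1.000 - (-4)·-2.000) / (10) = -0.200
  y = (-11 - (-1)·-0.200 - (-2)·-2.000) / (7) = -2.171
  z = (-4 - (-4)·-0.200 - (3)·-2.171) / (9) = 0.190
Iteration 2:
  x = (10 - (4)·-2.171 - (-4)·0.190) / (10) = 1.944
  y = (-11 - (-1)·1.944 - (-2)·0.190) / (7) = -1.239
  z = (-4 - (-4)·1.944 - (3)·-1.239) / (9) = 0.833
Iteration 3:
  x = (10 - (4)·-1.239 - (-4)·0.833) / (10) = 1.829
  y = (-11 - (-1)·1.829 - (-2)·0.833) / (7) = -1.072
  z = (-4 - (-4)·1.829 - (3)·-1.072) / (9) = 0.726

(1.829, -1.072, 0.726)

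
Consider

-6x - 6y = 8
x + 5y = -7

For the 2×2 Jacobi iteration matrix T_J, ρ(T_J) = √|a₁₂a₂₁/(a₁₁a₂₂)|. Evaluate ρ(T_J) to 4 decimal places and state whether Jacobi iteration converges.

a₁₂a₂₁/(a₁₁a₂₂) = (-6)·(1) / ((-6)·(5)) = 0.200000
ρ = √|0.200000| = √0.200000 = 0.4472
ρ < 1, so Jacobi converges

0.4472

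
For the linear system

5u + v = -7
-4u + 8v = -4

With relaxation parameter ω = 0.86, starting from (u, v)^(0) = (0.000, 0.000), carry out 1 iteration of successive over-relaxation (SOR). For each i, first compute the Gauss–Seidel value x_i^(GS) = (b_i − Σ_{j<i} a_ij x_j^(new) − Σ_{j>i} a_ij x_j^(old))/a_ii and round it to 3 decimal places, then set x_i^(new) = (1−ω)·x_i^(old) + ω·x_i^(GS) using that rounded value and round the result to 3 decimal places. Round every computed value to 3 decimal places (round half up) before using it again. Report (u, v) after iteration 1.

Iteration 1:
  u: GS value = (-7 - (1)·0.000) / (5) = -1.400;  u ← (1−ω)·0.000 + ω·-1.400 = -1.204
  v: GS value = (-4 - (-4)·-1.204) / (8) = -1.102;  v ← (1−ω)·0.000 + ω·-1.102 = -0.948

(-1.204, -0.948)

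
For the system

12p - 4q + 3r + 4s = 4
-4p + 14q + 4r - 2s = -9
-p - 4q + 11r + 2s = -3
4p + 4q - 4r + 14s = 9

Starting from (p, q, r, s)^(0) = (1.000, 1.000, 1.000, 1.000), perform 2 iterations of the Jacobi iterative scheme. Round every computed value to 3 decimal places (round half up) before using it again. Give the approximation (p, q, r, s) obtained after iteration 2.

Iteration 1:
  p = (4 - (-4)·1.000 - (3)·1.000 - (4)·1.000) / (12) = 0.083
  q = (-9 - (-4)·1.000 - (4)·1.000 - (-2)·1.000) / (14) = -0.500
  r = (-3 - (-1)·1.000 - (-4)·1.000 - (2)·1.000) / (11) = 0.000
  s = (9 - (4)·1.000 - (4)·1.000 - (-4)·1.000) / (14) = 0.357
Iteration 2:
  p = (4 - (-4)·-0.500 - (3)·0.000 - (4)·0.357) / (12) = 0.048
  q = (-9 - (-4)·0.083 - (4)·0.000 - (-2)·0.357) / (14) = -0.568
  r = (-3 - (-1)·0.083 - (-4)·-0.500 - (2)·0.357) / (11) = -0.512
  s = (9 - (4)·0.083 - (4)·-0.500 - (-4)·0.000) / (14) = 0.762

(0.048, -0.568, -0.512, 0.762)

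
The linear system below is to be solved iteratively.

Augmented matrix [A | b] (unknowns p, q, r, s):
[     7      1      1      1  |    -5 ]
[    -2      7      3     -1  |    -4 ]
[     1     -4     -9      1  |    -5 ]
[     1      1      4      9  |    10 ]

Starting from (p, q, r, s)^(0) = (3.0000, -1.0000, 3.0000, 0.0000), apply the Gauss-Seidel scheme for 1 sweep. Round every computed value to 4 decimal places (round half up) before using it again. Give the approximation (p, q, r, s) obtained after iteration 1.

(-1.0000, -2.1429, 1.3968, 0.8395)

Iteration 1:
  p = (-5 - (1)·-1.0000 - (1)·3.0000 - (1)·0.0000) / (7) = -1.0000
  q = (-4 - (-2)·-1.0000 - (3)·3.0000 - (-1)·0.0000) / (7) = -2.1429
  r = (-5 - (1)·-1.0000 - (-4)·-2.1429 - (1)·0.0000) / (-9) = 1.3968
  s = (10 - (1)·-1.0000 - (1)·-2.1429 - (4)·1.3968) / (9) = 0.8395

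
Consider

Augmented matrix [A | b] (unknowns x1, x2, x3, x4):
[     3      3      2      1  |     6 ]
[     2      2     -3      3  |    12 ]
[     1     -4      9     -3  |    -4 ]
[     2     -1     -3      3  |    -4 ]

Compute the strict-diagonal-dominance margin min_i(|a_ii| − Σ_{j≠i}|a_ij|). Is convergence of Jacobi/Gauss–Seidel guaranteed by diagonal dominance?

row 1: |3| − (3+2+1) = -3
row 2: |2| − (2+3+3) = -6
row 3: |9| − (1+4+3) = 1
row 4: |3| − (2+1+3) = -3
minimum over rows = -6 → not strictly diagonally dominant

-6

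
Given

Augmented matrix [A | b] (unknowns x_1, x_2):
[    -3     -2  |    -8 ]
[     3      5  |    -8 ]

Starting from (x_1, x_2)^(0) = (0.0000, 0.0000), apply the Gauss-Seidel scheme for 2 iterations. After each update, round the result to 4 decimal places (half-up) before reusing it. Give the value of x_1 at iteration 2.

Iteration 1:
  x_1 = (-8 - (-2)·0.0000) / (-3) = 2.6667
  x_2 = (-8 - (3)·2.6667) / (5) = -3.2000
Iteration 2:
  x_1 = (-8 - (-2)·-3.2000) / (-3) = 4.8000
  x_2 = (-8 - (3)·4.8000) / (5) = -4.4800

4.8000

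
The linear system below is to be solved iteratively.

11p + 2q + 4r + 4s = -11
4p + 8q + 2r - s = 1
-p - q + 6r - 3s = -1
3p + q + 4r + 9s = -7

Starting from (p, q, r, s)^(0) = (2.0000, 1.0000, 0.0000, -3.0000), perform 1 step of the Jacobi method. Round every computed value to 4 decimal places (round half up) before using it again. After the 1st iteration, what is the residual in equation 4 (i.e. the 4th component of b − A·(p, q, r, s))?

Iteration 1:
  p = (-11 - (2)·1.0000 - (4)·0.0000 - (4)·-3.0000) / (11) = -0.0909
  q = (1 - (4)·2.0000 - (2)·0.0000 - (-1)·-3.0000) / (8) = -1.2500
  r = (-1 - (-1)·2.0000 - (-1)·1.0000 - (-3)·-3.0000) / (6) = -1.1667
  s = (-7 - (3)·2.0000 - (1)·1.0000 - (4)·0.0000) / (9) = -1.5556
Residual b − A·x = (3.3891, 12.1414, -0.0075, 13.1899)

13.1899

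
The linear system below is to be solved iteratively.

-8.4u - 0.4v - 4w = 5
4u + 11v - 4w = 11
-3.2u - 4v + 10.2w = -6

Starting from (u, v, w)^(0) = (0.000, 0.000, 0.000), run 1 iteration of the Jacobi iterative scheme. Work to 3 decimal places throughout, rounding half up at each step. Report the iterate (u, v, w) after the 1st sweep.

Iteration 1:
  u = (5 - (-0.4)·0.000 - (-4)·0.000) / (-8.4) = -0.595
  v = (11 - (4)·0.000 - (-4)·0.000) / (11) = 1.000
  w = (-6 - (-3.2)·0.000 - (-4)·0.000) / (10.2) = -0.588

(-0.595, 1.000, -0.588)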